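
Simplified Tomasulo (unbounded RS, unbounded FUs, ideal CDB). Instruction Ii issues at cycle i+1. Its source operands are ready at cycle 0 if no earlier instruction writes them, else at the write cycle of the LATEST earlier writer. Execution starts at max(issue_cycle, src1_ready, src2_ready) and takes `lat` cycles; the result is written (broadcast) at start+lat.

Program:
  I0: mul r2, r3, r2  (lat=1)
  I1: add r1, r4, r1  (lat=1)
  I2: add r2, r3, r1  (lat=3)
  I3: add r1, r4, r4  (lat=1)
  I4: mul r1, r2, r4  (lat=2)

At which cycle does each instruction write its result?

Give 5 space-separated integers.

I0 mul r2: issue@1 deps=(None,None) exec_start@1 write@2
I1 add r1: issue@2 deps=(None,None) exec_start@2 write@3
I2 add r2: issue@3 deps=(None,1) exec_start@3 write@6
I3 add r1: issue@4 deps=(None,None) exec_start@4 write@5
I4 mul r1: issue@5 deps=(2,None) exec_start@6 write@8

Answer: 2 3 6 5 8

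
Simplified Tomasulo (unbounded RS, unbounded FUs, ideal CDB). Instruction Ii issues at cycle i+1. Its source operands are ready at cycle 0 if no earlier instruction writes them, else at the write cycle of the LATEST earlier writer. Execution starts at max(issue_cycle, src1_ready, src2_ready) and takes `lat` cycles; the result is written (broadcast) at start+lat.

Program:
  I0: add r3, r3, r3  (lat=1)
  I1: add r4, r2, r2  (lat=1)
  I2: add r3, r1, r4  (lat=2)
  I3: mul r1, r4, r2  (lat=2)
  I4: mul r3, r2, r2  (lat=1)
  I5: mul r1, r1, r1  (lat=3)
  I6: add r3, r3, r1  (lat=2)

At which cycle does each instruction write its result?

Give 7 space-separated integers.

Answer: 2 3 5 6 6 9 11

Derivation:
I0 add r3: issue@1 deps=(None,None) exec_start@1 write@2
I1 add r4: issue@2 deps=(None,None) exec_start@2 write@3
I2 add r3: issue@3 deps=(None,1) exec_start@3 write@5
I3 mul r1: issue@4 deps=(1,None) exec_start@4 write@6
I4 mul r3: issue@5 deps=(None,None) exec_start@5 write@6
I5 mul r1: issue@6 deps=(3,3) exec_start@6 write@9
I6 add r3: issue@7 deps=(4,5) exec_start@9 write@11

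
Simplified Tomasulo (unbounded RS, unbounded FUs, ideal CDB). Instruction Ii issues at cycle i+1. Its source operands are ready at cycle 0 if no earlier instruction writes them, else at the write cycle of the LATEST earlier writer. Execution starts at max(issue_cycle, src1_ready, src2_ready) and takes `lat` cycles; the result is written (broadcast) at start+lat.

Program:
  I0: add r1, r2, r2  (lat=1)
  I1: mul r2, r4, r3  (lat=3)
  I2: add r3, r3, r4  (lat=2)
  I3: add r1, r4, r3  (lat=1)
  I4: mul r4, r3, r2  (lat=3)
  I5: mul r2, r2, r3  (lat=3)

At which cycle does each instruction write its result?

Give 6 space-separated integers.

Answer: 2 5 5 6 8 9

Derivation:
I0 add r1: issue@1 deps=(None,None) exec_start@1 write@2
I1 mul r2: issue@2 deps=(None,None) exec_start@2 write@5
I2 add r3: issue@3 deps=(None,None) exec_start@3 write@5
I3 add r1: issue@4 deps=(None,2) exec_start@5 write@6
I4 mul r4: issue@5 deps=(2,1) exec_start@5 write@8
I5 mul r2: issue@6 deps=(1,2) exec_start@6 write@9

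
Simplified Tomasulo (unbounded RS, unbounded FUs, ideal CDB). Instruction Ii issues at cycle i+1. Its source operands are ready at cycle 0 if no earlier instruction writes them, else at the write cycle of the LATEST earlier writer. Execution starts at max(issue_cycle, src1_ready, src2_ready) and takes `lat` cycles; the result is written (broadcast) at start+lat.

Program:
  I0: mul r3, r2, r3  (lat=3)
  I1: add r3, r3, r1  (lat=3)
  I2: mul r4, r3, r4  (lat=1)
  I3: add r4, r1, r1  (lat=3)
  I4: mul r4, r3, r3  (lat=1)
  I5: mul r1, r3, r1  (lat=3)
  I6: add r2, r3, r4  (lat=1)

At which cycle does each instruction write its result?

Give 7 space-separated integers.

Answer: 4 7 8 7 8 10 9

Derivation:
I0 mul r3: issue@1 deps=(None,None) exec_start@1 write@4
I1 add r3: issue@2 deps=(0,None) exec_start@4 write@7
I2 mul r4: issue@3 deps=(1,None) exec_start@7 write@8
I3 add r4: issue@4 deps=(None,None) exec_start@4 write@7
I4 mul r4: issue@5 deps=(1,1) exec_start@7 write@8
I5 mul r1: issue@6 deps=(1,None) exec_start@7 write@10
I6 add r2: issue@7 deps=(1,4) exec_start@8 write@9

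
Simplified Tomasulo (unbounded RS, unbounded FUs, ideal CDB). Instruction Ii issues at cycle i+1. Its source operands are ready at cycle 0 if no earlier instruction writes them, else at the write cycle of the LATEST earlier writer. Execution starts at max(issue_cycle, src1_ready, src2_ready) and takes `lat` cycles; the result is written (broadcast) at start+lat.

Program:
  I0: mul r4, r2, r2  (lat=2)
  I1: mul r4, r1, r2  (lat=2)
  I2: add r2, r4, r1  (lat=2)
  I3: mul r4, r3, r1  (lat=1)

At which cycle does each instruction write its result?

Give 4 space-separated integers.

Answer: 3 4 6 5

Derivation:
I0 mul r4: issue@1 deps=(None,None) exec_start@1 write@3
I1 mul r4: issue@2 deps=(None,None) exec_start@2 write@4
I2 add r2: issue@3 deps=(1,None) exec_start@4 write@6
I3 mul r4: issue@4 deps=(None,None) exec_start@4 write@5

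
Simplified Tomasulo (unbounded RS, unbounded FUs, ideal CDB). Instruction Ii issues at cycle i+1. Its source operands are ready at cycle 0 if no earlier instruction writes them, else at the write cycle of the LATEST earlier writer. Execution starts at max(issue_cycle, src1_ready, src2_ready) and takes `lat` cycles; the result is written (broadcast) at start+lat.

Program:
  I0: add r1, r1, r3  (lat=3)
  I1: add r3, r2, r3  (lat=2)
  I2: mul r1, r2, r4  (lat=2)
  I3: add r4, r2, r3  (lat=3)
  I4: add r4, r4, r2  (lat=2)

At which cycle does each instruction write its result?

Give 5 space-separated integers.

I0 add r1: issue@1 deps=(None,None) exec_start@1 write@4
I1 add r3: issue@2 deps=(None,None) exec_start@2 write@4
I2 mul r1: issue@3 deps=(None,None) exec_start@3 write@5
I3 add r4: issue@4 deps=(None,1) exec_start@4 write@7
I4 add r4: issue@5 deps=(3,None) exec_start@7 write@9

Answer: 4 4 5 7 9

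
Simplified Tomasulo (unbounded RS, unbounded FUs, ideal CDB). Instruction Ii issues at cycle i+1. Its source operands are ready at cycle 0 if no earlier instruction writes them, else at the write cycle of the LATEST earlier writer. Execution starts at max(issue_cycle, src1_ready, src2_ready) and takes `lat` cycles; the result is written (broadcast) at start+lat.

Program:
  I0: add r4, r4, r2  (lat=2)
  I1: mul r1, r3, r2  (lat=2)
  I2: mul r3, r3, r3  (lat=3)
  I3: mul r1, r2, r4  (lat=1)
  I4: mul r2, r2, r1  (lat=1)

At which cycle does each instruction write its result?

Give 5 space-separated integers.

I0 add r4: issue@1 deps=(None,None) exec_start@1 write@3
I1 mul r1: issue@2 deps=(None,None) exec_start@2 write@4
I2 mul r3: issue@3 deps=(None,None) exec_start@3 write@6
I3 mul r1: issue@4 deps=(None,0) exec_start@4 write@5
I4 mul r2: issue@5 deps=(None,3) exec_start@5 write@6

Answer: 3 4 6 5 6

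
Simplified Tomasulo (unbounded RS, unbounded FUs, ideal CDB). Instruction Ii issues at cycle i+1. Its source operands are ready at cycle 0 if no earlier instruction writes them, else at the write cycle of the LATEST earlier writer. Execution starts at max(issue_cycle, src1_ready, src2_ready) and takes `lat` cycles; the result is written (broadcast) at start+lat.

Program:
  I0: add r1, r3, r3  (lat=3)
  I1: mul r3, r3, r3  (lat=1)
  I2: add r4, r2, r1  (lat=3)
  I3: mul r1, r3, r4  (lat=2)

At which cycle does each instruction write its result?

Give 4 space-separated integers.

I0 add r1: issue@1 deps=(None,None) exec_start@1 write@4
I1 mul r3: issue@2 deps=(None,None) exec_start@2 write@3
I2 add r4: issue@3 deps=(None,0) exec_start@4 write@7
I3 mul r1: issue@4 deps=(1,2) exec_start@7 write@9

Answer: 4 3 7 9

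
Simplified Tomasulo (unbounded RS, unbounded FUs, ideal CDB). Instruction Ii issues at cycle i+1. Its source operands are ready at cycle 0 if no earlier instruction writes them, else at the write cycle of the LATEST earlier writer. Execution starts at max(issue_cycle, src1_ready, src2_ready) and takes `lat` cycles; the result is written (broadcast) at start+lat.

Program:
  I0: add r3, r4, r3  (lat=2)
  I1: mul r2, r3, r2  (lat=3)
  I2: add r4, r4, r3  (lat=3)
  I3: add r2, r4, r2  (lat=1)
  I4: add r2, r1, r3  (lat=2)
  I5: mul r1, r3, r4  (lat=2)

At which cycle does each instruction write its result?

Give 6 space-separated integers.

Answer: 3 6 6 7 7 8

Derivation:
I0 add r3: issue@1 deps=(None,None) exec_start@1 write@3
I1 mul r2: issue@2 deps=(0,None) exec_start@3 write@6
I2 add r4: issue@3 deps=(None,0) exec_start@3 write@6
I3 add r2: issue@4 deps=(2,1) exec_start@6 write@7
I4 add r2: issue@5 deps=(None,0) exec_start@5 write@7
I5 mul r1: issue@6 deps=(0,2) exec_start@6 write@8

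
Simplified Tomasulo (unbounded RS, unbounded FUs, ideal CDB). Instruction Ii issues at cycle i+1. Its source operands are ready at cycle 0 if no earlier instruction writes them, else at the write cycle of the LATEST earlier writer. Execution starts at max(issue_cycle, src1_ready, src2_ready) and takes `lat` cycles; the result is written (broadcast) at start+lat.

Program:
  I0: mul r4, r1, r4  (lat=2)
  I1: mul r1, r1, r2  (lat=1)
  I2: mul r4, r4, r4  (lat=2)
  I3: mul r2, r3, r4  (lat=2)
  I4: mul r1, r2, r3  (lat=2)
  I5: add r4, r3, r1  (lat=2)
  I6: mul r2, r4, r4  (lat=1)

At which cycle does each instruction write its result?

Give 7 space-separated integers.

I0 mul r4: issue@1 deps=(None,None) exec_start@1 write@3
I1 mul r1: issue@2 deps=(None,None) exec_start@2 write@3
I2 mul r4: issue@3 deps=(0,0) exec_start@3 write@5
I3 mul r2: issue@4 deps=(None,2) exec_start@5 write@7
I4 mul r1: issue@5 deps=(3,None) exec_start@7 write@9
I5 add r4: issue@6 deps=(None,4) exec_start@9 write@11
I6 mul r2: issue@7 deps=(5,5) exec_start@11 write@12

Answer: 3 3 5 7 9 11 12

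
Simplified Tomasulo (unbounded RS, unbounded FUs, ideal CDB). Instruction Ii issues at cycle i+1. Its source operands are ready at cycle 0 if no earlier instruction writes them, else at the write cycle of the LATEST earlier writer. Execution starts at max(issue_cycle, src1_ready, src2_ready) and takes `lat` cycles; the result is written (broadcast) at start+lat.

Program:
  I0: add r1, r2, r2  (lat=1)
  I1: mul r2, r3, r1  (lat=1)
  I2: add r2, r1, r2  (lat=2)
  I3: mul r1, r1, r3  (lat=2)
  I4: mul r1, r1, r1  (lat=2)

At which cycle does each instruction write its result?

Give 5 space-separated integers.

I0 add r1: issue@1 deps=(None,None) exec_start@1 write@2
I1 mul r2: issue@2 deps=(None,0) exec_start@2 write@3
I2 add r2: issue@3 deps=(0,1) exec_start@3 write@5
I3 mul r1: issue@4 deps=(0,None) exec_start@4 write@6
I4 mul r1: issue@5 deps=(3,3) exec_start@6 write@8

Answer: 2 3 5 6 8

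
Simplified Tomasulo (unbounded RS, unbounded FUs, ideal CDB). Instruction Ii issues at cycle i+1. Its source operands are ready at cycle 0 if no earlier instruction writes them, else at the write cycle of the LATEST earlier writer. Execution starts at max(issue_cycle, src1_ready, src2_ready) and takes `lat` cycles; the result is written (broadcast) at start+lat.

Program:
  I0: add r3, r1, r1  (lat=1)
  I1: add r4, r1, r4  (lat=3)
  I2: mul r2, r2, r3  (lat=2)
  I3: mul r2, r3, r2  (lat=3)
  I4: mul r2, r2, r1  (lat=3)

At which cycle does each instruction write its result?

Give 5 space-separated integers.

I0 add r3: issue@1 deps=(None,None) exec_start@1 write@2
I1 add r4: issue@2 deps=(None,None) exec_start@2 write@5
I2 mul r2: issue@3 deps=(None,0) exec_start@3 write@5
I3 mul r2: issue@4 deps=(0,2) exec_start@5 write@8
I4 mul r2: issue@5 deps=(3,None) exec_start@8 write@11

Answer: 2 5 5 8 11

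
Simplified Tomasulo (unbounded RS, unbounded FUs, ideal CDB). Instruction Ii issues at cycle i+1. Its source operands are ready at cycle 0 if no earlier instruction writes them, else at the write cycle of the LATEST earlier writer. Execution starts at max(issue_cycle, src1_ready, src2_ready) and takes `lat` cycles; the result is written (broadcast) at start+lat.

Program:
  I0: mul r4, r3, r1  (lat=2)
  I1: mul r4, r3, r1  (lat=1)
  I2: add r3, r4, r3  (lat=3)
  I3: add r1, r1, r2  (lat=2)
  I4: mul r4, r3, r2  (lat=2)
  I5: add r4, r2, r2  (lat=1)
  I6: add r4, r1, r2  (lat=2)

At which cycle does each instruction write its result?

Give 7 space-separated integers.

Answer: 3 3 6 6 8 7 9

Derivation:
I0 mul r4: issue@1 deps=(None,None) exec_start@1 write@3
I1 mul r4: issue@2 deps=(None,None) exec_start@2 write@3
I2 add r3: issue@3 deps=(1,None) exec_start@3 write@6
I3 add r1: issue@4 deps=(None,None) exec_start@4 write@6
I4 mul r4: issue@5 deps=(2,None) exec_start@6 write@8
I5 add r4: issue@6 deps=(None,None) exec_start@6 write@7
I6 add r4: issue@7 deps=(3,None) exec_start@7 write@9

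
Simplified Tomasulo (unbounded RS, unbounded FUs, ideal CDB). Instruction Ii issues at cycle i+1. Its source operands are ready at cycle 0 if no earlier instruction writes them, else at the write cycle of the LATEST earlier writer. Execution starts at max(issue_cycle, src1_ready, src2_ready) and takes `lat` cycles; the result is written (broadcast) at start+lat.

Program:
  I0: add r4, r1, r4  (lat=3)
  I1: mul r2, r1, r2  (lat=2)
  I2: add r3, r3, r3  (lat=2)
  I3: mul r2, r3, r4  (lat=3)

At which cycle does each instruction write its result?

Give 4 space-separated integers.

I0 add r4: issue@1 deps=(None,None) exec_start@1 write@4
I1 mul r2: issue@2 deps=(None,None) exec_start@2 write@4
I2 add r3: issue@3 deps=(None,None) exec_start@3 write@5
I3 mul r2: issue@4 deps=(2,0) exec_start@5 write@8

Answer: 4 4 5 8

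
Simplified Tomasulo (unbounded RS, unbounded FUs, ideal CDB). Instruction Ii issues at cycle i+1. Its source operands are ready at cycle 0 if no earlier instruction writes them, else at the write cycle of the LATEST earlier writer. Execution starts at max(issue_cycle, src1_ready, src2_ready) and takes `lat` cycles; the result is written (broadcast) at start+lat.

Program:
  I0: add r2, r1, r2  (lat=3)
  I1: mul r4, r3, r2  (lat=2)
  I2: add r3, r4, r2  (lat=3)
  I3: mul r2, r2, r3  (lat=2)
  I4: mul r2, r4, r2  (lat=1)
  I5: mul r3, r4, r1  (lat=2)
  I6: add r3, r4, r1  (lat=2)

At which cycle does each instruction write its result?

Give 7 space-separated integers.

I0 add r2: issue@1 deps=(None,None) exec_start@1 write@4
I1 mul r4: issue@2 deps=(None,0) exec_start@4 write@6
I2 add r3: issue@3 deps=(1,0) exec_start@6 write@9
I3 mul r2: issue@4 deps=(0,2) exec_start@9 write@11
I4 mul r2: issue@5 deps=(1,3) exec_start@11 write@12
I5 mul r3: issue@6 deps=(1,None) exec_start@6 write@8
I6 add r3: issue@7 deps=(1,None) exec_start@7 write@9

Answer: 4 6 9 11 12 8 9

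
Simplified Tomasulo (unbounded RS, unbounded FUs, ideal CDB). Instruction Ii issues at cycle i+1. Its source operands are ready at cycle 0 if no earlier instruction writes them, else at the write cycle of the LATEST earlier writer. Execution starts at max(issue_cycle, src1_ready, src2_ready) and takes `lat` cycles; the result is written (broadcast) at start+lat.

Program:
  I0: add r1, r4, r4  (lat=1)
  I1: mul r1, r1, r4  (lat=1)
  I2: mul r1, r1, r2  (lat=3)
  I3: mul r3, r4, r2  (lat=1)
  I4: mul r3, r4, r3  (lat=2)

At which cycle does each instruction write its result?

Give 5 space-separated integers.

I0 add r1: issue@1 deps=(None,None) exec_start@1 write@2
I1 mul r1: issue@2 deps=(0,None) exec_start@2 write@3
I2 mul r1: issue@3 deps=(1,None) exec_start@3 write@6
I3 mul r3: issue@4 deps=(None,None) exec_start@4 write@5
I4 mul r3: issue@5 deps=(None,3) exec_start@5 write@7

Answer: 2 3 6 5 7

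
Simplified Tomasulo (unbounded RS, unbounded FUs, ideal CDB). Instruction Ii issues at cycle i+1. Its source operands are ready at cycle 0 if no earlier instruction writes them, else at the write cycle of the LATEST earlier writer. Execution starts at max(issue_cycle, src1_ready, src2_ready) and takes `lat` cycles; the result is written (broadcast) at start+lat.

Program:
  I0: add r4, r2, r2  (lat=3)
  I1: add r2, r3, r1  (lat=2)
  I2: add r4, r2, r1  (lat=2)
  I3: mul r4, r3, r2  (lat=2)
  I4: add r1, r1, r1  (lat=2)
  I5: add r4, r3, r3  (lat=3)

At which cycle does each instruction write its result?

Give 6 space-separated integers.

I0 add r4: issue@1 deps=(None,None) exec_start@1 write@4
I1 add r2: issue@2 deps=(None,None) exec_start@2 write@4
I2 add r4: issue@3 deps=(1,None) exec_start@4 write@6
I3 mul r4: issue@4 deps=(None,1) exec_start@4 write@6
I4 add r1: issue@5 deps=(None,None) exec_start@5 write@7
I5 add r4: issue@6 deps=(None,None) exec_start@6 write@9

Answer: 4 4 6 6 7 9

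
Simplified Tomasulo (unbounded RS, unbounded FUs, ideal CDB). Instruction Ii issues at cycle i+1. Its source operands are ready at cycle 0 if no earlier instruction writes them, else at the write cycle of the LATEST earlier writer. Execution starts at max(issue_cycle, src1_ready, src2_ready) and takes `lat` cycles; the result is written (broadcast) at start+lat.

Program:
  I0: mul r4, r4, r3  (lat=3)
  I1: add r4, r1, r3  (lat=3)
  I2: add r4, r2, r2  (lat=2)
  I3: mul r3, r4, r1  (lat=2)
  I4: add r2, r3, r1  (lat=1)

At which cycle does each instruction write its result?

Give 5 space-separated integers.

Answer: 4 5 5 7 8

Derivation:
I0 mul r4: issue@1 deps=(None,None) exec_start@1 write@4
I1 add r4: issue@2 deps=(None,None) exec_start@2 write@5
I2 add r4: issue@3 deps=(None,None) exec_start@3 write@5
I3 mul r3: issue@4 deps=(2,None) exec_start@5 write@7
I4 add r2: issue@5 deps=(3,None) exec_start@7 write@8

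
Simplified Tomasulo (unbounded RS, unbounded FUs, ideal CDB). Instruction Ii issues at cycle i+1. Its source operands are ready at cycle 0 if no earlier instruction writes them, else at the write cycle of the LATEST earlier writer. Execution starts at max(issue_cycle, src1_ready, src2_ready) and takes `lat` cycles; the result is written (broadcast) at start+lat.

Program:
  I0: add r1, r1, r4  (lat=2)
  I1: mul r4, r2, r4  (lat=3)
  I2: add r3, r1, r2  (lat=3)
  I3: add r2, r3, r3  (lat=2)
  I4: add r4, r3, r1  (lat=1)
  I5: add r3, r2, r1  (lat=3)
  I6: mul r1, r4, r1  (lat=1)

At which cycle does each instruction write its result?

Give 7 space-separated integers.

Answer: 3 5 6 8 7 11 8

Derivation:
I0 add r1: issue@1 deps=(None,None) exec_start@1 write@3
I1 mul r4: issue@2 deps=(None,None) exec_start@2 write@5
I2 add r3: issue@3 deps=(0,None) exec_start@3 write@6
I3 add r2: issue@4 deps=(2,2) exec_start@6 write@8
I4 add r4: issue@5 deps=(2,0) exec_start@6 write@7
I5 add r3: issue@6 deps=(3,0) exec_start@8 write@11
I6 mul r1: issue@7 deps=(4,0) exec_start@7 write@8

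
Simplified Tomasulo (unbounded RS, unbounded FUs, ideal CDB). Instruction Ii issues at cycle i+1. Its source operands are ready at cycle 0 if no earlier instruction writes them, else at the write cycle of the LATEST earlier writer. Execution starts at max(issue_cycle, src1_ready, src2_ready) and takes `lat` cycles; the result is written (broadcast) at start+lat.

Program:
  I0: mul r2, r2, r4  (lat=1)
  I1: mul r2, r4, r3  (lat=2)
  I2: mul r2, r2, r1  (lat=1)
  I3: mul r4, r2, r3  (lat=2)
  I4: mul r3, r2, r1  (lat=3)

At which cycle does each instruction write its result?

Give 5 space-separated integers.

Answer: 2 4 5 7 8

Derivation:
I0 mul r2: issue@1 deps=(None,None) exec_start@1 write@2
I1 mul r2: issue@2 deps=(None,None) exec_start@2 write@4
I2 mul r2: issue@3 deps=(1,None) exec_start@4 write@5
I3 mul r4: issue@4 deps=(2,None) exec_start@5 write@7
I4 mul r3: issue@5 deps=(2,None) exec_start@5 write@8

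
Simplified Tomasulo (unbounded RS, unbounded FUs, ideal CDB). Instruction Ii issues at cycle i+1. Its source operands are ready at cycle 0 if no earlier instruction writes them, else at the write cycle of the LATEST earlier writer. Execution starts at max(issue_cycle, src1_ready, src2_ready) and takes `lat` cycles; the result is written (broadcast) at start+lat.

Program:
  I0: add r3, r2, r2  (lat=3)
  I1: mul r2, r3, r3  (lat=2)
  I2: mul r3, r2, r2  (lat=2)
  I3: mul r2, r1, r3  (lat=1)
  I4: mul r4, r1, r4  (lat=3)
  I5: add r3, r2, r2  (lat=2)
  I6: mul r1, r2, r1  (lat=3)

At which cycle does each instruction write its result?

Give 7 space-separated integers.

I0 add r3: issue@1 deps=(None,None) exec_start@1 write@4
I1 mul r2: issue@2 deps=(0,0) exec_start@4 write@6
I2 mul r3: issue@3 deps=(1,1) exec_start@6 write@8
I3 mul r2: issue@4 deps=(None,2) exec_start@8 write@9
I4 mul r4: issue@5 deps=(None,None) exec_start@5 write@8
I5 add r3: issue@6 deps=(3,3) exec_start@9 write@11
I6 mul r1: issue@7 deps=(3,None) exec_start@9 write@12

Answer: 4 6 8 9 8 11 12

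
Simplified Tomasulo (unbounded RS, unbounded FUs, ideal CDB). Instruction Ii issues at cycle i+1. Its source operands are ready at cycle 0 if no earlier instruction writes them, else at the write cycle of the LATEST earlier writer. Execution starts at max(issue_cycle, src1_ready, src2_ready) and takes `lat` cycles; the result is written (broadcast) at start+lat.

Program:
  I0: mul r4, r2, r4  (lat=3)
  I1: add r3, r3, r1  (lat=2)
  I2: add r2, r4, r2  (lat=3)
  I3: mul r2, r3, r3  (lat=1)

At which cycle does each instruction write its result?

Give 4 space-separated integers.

Answer: 4 4 7 5

Derivation:
I0 mul r4: issue@1 deps=(None,None) exec_start@1 write@4
I1 add r3: issue@2 deps=(None,None) exec_start@2 write@4
I2 add r2: issue@3 deps=(0,None) exec_start@4 write@7
I3 mul r2: issue@4 deps=(1,1) exec_start@4 write@5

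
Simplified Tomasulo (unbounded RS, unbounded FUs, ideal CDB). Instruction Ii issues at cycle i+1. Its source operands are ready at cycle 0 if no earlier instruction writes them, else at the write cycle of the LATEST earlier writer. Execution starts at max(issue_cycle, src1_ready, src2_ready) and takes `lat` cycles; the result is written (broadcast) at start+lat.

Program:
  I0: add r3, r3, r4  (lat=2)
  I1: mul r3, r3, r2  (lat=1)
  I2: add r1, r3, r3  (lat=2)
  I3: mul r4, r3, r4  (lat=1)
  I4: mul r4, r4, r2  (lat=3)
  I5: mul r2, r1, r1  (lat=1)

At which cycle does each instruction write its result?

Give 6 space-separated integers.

I0 add r3: issue@1 deps=(None,None) exec_start@1 write@3
I1 mul r3: issue@2 deps=(0,None) exec_start@3 write@4
I2 add r1: issue@3 deps=(1,1) exec_start@4 write@6
I3 mul r4: issue@4 deps=(1,None) exec_start@4 write@5
I4 mul r4: issue@5 deps=(3,None) exec_start@5 write@8
I5 mul r2: issue@6 deps=(2,2) exec_start@6 write@7

Answer: 3 4 6 5 8 7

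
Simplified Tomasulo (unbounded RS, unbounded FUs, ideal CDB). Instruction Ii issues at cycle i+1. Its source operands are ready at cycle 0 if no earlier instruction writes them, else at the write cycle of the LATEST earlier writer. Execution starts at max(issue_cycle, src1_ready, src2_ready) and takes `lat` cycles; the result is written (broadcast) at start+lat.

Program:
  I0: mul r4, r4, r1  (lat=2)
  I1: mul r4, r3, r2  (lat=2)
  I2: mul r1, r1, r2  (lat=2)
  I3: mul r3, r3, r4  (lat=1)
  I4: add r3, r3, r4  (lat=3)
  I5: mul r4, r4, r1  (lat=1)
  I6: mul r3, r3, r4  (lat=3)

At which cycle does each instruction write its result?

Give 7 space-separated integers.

Answer: 3 4 5 5 8 7 11

Derivation:
I0 mul r4: issue@1 deps=(None,None) exec_start@1 write@3
I1 mul r4: issue@2 deps=(None,None) exec_start@2 write@4
I2 mul r1: issue@3 deps=(None,None) exec_start@3 write@5
I3 mul r3: issue@4 deps=(None,1) exec_start@4 write@5
I4 add r3: issue@5 deps=(3,1) exec_start@5 write@8
I5 mul r4: issue@6 deps=(1,2) exec_start@6 write@7
I6 mul r3: issue@7 deps=(4,5) exec_start@8 write@11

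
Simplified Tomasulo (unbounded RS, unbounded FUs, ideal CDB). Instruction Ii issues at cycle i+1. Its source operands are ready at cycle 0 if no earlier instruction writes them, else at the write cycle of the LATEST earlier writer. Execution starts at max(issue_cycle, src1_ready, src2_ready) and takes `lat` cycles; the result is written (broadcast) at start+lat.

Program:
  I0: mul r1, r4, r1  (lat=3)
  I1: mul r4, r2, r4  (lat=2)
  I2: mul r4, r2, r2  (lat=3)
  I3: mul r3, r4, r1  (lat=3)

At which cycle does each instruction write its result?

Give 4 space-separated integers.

Answer: 4 4 6 9

Derivation:
I0 mul r1: issue@1 deps=(None,None) exec_start@1 write@4
I1 mul r4: issue@2 deps=(None,None) exec_start@2 write@4
I2 mul r4: issue@3 deps=(None,None) exec_start@3 write@6
I3 mul r3: issue@4 deps=(2,0) exec_start@6 write@9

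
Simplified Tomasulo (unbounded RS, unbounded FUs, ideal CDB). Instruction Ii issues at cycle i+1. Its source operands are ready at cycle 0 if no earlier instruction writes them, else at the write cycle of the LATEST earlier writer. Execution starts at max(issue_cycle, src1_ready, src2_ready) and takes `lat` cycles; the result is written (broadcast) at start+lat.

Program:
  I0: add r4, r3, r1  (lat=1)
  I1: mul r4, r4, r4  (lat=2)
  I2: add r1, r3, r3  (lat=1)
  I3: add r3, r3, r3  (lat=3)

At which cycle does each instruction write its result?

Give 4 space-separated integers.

Answer: 2 4 4 7

Derivation:
I0 add r4: issue@1 deps=(None,None) exec_start@1 write@2
I1 mul r4: issue@2 deps=(0,0) exec_start@2 write@4
I2 add r1: issue@3 deps=(None,None) exec_start@3 write@4
I3 add r3: issue@4 deps=(None,None) exec_start@4 write@7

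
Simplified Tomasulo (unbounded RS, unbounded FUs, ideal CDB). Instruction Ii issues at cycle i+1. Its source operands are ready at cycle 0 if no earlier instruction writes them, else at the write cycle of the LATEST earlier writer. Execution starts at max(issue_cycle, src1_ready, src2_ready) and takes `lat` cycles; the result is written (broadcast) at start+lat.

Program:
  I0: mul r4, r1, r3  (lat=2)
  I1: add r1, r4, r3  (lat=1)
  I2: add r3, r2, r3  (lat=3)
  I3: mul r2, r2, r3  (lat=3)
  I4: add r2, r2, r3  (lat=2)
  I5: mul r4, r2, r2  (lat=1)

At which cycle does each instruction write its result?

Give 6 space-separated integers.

I0 mul r4: issue@1 deps=(None,None) exec_start@1 write@3
I1 add r1: issue@2 deps=(0,None) exec_start@3 write@4
I2 add r3: issue@3 deps=(None,None) exec_start@3 write@6
I3 mul r2: issue@4 deps=(None,2) exec_start@6 write@9
I4 add r2: issue@5 deps=(3,2) exec_start@9 write@11
I5 mul r4: issue@6 deps=(4,4) exec_start@11 write@12

Answer: 3 4 6 9 11 12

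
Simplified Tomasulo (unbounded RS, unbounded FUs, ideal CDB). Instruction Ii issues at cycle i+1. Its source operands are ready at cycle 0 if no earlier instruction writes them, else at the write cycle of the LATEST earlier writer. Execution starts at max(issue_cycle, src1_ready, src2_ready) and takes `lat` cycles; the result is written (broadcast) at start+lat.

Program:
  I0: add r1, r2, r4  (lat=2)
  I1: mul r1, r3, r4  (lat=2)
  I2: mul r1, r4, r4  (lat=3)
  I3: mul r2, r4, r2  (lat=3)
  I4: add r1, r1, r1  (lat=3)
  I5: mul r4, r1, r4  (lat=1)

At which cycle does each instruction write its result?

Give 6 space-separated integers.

I0 add r1: issue@1 deps=(None,None) exec_start@1 write@3
I1 mul r1: issue@2 deps=(None,None) exec_start@2 write@4
I2 mul r1: issue@3 deps=(None,None) exec_start@3 write@6
I3 mul r2: issue@4 deps=(None,None) exec_start@4 write@7
I4 add r1: issue@5 deps=(2,2) exec_start@6 write@9
I5 mul r4: issue@6 deps=(4,None) exec_start@9 write@10

Answer: 3 4 6 7 9 10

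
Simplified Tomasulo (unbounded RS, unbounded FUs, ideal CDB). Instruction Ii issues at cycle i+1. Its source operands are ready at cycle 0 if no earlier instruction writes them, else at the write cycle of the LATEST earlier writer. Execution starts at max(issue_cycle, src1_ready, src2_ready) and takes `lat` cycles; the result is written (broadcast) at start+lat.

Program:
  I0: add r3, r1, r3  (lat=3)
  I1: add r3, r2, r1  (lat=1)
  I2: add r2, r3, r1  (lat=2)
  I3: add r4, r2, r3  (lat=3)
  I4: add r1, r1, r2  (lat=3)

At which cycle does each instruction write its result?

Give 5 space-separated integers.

Answer: 4 3 5 8 8

Derivation:
I0 add r3: issue@1 deps=(None,None) exec_start@1 write@4
I1 add r3: issue@2 deps=(None,None) exec_start@2 write@3
I2 add r2: issue@3 deps=(1,None) exec_start@3 write@5
I3 add r4: issue@4 deps=(2,1) exec_start@5 write@8
I4 add r1: issue@5 deps=(None,2) exec_start@5 write@8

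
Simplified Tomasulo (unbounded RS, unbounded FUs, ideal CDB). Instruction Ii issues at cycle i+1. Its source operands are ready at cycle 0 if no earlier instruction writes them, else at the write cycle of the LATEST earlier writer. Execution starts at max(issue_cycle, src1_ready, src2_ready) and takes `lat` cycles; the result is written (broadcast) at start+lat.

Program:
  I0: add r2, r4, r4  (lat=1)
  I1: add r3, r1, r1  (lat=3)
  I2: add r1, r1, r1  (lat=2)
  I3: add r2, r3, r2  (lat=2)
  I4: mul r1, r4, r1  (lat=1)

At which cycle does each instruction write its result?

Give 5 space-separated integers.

Answer: 2 5 5 7 6

Derivation:
I0 add r2: issue@1 deps=(None,None) exec_start@1 write@2
I1 add r3: issue@2 deps=(None,None) exec_start@2 write@5
I2 add r1: issue@3 deps=(None,None) exec_start@3 write@5
I3 add r2: issue@4 deps=(1,0) exec_start@5 write@7
I4 mul r1: issue@5 deps=(None,2) exec_start@5 write@6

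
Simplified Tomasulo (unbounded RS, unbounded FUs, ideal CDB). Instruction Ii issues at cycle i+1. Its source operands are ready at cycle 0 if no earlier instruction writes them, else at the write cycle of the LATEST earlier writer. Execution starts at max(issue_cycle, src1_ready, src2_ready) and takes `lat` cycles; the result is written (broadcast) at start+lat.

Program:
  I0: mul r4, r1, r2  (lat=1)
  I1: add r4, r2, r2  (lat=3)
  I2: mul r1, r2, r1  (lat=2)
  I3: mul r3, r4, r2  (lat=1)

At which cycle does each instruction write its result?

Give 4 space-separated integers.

Answer: 2 5 5 6

Derivation:
I0 mul r4: issue@1 deps=(None,None) exec_start@1 write@2
I1 add r4: issue@2 deps=(None,None) exec_start@2 write@5
I2 mul r1: issue@3 deps=(None,None) exec_start@3 write@5
I3 mul r3: issue@4 deps=(1,None) exec_start@5 write@6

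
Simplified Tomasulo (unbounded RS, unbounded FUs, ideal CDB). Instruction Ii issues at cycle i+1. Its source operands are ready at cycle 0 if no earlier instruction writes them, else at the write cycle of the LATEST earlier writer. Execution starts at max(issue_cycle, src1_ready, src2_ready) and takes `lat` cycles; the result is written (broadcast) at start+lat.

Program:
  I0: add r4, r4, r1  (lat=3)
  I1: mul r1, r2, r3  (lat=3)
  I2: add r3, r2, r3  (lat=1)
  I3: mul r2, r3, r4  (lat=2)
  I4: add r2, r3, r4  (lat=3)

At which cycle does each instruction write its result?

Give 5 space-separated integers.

I0 add r4: issue@1 deps=(None,None) exec_start@1 write@4
I1 mul r1: issue@2 deps=(None,None) exec_start@2 write@5
I2 add r3: issue@3 deps=(None,None) exec_start@3 write@4
I3 mul r2: issue@4 deps=(2,0) exec_start@4 write@6
I4 add r2: issue@5 deps=(2,0) exec_start@5 write@8

Answer: 4 5 4 6 8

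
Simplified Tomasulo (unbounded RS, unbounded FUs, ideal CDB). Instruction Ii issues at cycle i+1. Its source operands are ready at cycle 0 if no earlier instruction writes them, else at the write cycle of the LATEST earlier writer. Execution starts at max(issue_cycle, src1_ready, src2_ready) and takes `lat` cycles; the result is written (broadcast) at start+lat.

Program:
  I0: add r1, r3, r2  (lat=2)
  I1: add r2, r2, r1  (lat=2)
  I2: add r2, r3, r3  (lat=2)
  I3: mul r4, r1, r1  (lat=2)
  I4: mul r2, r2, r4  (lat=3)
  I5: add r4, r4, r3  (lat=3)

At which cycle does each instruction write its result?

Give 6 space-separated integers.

I0 add r1: issue@1 deps=(None,None) exec_start@1 write@3
I1 add r2: issue@2 deps=(None,0) exec_start@3 write@5
I2 add r2: issue@3 deps=(None,None) exec_start@3 write@5
I3 mul r4: issue@4 deps=(0,0) exec_start@4 write@6
I4 mul r2: issue@5 deps=(2,3) exec_start@6 write@9
I5 add r4: issue@6 deps=(3,None) exec_start@6 write@9

Answer: 3 5 5 6 9 9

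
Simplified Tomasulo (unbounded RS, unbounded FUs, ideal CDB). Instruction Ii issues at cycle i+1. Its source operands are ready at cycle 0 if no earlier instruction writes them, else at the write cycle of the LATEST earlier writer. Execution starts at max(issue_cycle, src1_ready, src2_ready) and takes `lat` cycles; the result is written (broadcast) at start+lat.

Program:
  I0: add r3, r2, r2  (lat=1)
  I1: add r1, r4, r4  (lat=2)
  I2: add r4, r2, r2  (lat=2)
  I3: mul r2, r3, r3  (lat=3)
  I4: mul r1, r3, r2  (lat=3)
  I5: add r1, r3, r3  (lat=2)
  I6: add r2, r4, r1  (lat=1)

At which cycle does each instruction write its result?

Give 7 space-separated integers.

Answer: 2 4 5 7 10 8 9

Derivation:
I0 add r3: issue@1 deps=(None,None) exec_start@1 write@2
I1 add r1: issue@2 deps=(None,None) exec_start@2 write@4
I2 add r4: issue@3 deps=(None,None) exec_start@3 write@5
I3 mul r2: issue@4 deps=(0,0) exec_start@4 write@7
I4 mul r1: issue@5 deps=(0,3) exec_start@7 write@10
I5 add r1: issue@6 deps=(0,0) exec_start@6 write@8
I6 add r2: issue@7 deps=(2,5) exec_start@8 write@9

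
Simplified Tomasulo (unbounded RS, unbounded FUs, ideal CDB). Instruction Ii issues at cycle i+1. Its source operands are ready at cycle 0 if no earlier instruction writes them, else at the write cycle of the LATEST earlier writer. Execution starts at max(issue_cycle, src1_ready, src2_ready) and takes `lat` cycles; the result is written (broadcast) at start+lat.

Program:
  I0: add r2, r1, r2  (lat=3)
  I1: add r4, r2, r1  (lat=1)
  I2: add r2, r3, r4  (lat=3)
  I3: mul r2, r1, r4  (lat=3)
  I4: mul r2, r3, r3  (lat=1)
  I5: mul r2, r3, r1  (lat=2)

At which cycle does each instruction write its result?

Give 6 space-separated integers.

Answer: 4 5 8 8 6 8

Derivation:
I0 add r2: issue@1 deps=(None,None) exec_start@1 write@4
I1 add r4: issue@2 deps=(0,None) exec_start@4 write@5
I2 add r2: issue@3 deps=(None,1) exec_start@5 write@8
I3 mul r2: issue@4 deps=(None,1) exec_start@5 write@8
I4 mul r2: issue@5 deps=(None,None) exec_start@5 write@6
I5 mul r2: issue@6 deps=(None,None) exec_start@6 write@8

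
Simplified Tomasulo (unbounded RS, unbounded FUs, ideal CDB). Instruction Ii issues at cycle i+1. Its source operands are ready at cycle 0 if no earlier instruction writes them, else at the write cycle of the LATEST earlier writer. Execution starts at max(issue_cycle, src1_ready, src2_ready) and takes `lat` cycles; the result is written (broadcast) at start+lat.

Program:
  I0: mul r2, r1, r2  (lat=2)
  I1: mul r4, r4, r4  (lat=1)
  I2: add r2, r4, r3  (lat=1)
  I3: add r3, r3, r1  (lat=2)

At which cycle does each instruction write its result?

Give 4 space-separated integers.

Answer: 3 3 4 6

Derivation:
I0 mul r2: issue@1 deps=(None,None) exec_start@1 write@3
I1 mul r4: issue@2 deps=(None,None) exec_start@2 write@3
I2 add r2: issue@3 deps=(1,None) exec_start@3 write@4
I3 add r3: issue@4 deps=(None,None) exec_start@4 write@6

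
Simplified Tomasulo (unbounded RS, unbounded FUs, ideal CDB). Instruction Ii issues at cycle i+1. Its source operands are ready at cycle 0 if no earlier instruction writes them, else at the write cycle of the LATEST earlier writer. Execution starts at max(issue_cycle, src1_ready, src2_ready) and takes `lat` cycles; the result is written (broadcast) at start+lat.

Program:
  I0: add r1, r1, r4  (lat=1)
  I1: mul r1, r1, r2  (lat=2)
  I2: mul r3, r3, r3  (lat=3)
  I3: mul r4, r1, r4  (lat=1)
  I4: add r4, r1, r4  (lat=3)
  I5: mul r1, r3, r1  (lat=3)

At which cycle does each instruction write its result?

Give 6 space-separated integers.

Answer: 2 4 6 5 8 9

Derivation:
I0 add r1: issue@1 deps=(None,None) exec_start@1 write@2
I1 mul r1: issue@2 deps=(0,None) exec_start@2 write@4
I2 mul r3: issue@3 deps=(None,None) exec_start@3 write@6
I3 mul r4: issue@4 deps=(1,None) exec_start@4 write@5
I4 add r4: issue@5 deps=(1,3) exec_start@5 write@8
I5 mul r1: issue@6 deps=(2,1) exec_start@6 write@9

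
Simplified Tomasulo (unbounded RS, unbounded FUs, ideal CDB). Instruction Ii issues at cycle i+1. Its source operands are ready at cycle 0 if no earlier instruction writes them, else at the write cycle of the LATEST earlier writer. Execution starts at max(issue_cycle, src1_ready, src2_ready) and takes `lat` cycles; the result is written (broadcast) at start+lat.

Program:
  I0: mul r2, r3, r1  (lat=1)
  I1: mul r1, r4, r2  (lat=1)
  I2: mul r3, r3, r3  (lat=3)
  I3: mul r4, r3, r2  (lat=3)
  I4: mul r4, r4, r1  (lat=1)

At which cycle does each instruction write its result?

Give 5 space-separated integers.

I0 mul r2: issue@1 deps=(None,None) exec_start@1 write@2
I1 mul r1: issue@2 deps=(None,0) exec_start@2 write@3
I2 mul r3: issue@3 deps=(None,None) exec_start@3 write@6
I3 mul r4: issue@4 deps=(2,0) exec_start@6 write@9
I4 mul r4: issue@5 deps=(3,1) exec_start@9 write@10

Answer: 2 3 6 9 10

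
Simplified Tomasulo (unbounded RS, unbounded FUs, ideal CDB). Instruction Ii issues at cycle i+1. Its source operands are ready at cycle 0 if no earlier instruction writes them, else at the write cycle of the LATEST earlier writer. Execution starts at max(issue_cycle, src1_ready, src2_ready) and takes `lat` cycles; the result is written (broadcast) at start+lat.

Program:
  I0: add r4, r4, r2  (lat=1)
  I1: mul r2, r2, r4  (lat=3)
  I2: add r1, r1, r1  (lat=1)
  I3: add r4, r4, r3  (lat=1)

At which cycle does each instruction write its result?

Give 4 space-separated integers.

Answer: 2 5 4 5

Derivation:
I0 add r4: issue@1 deps=(None,None) exec_start@1 write@2
I1 mul r2: issue@2 deps=(None,0) exec_start@2 write@5
I2 add r1: issue@3 deps=(None,None) exec_start@3 write@4
I3 add r4: issue@4 deps=(0,None) exec_start@4 write@5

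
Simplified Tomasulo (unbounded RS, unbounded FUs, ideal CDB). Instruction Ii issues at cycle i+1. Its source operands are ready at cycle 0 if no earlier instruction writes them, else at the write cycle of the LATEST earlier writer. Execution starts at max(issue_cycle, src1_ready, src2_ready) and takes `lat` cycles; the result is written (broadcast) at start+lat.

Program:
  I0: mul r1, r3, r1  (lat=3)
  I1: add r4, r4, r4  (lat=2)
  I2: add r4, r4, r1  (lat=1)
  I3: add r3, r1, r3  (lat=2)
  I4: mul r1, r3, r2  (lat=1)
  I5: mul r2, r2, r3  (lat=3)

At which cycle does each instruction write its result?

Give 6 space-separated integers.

I0 mul r1: issue@1 deps=(None,None) exec_start@1 write@4
I1 add r4: issue@2 deps=(None,None) exec_start@2 write@4
I2 add r4: issue@3 deps=(1,0) exec_start@4 write@5
I3 add r3: issue@4 deps=(0,None) exec_start@4 write@6
I4 mul r1: issue@5 deps=(3,None) exec_start@6 write@7
I5 mul r2: issue@6 deps=(None,3) exec_start@6 write@9

Answer: 4 4 5 6 7 9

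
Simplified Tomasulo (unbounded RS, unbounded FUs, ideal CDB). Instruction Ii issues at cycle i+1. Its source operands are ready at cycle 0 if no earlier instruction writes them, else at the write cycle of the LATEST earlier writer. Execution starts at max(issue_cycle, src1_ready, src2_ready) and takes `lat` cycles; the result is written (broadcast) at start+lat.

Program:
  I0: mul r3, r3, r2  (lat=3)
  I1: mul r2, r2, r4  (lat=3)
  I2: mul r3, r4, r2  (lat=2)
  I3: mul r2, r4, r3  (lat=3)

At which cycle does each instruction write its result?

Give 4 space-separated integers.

Answer: 4 5 7 10

Derivation:
I0 mul r3: issue@1 deps=(None,None) exec_start@1 write@4
I1 mul r2: issue@2 deps=(None,None) exec_start@2 write@5
I2 mul r3: issue@3 deps=(None,1) exec_start@5 write@7
I3 mul r2: issue@4 deps=(None,2) exec_start@7 write@10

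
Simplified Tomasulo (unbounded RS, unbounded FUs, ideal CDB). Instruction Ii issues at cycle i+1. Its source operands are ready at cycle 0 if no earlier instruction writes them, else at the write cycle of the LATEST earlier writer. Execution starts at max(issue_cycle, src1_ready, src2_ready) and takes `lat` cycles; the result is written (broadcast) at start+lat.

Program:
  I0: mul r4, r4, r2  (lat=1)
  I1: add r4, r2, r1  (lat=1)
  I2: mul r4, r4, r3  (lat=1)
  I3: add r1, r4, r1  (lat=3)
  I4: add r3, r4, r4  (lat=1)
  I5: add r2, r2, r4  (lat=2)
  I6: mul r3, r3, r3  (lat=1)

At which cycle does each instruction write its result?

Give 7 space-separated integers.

Answer: 2 3 4 7 6 8 8

Derivation:
I0 mul r4: issue@1 deps=(None,None) exec_start@1 write@2
I1 add r4: issue@2 deps=(None,None) exec_start@2 write@3
I2 mul r4: issue@3 deps=(1,None) exec_start@3 write@4
I3 add r1: issue@4 deps=(2,None) exec_start@4 write@7
I4 add r3: issue@5 deps=(2,2) exec_start@5 write@6
I5 add r2: issue@6 deps=(None,2) exec_start@6 write@8
I6 mul r3: issue@7 deps=(4,4) exec_start@7 write@8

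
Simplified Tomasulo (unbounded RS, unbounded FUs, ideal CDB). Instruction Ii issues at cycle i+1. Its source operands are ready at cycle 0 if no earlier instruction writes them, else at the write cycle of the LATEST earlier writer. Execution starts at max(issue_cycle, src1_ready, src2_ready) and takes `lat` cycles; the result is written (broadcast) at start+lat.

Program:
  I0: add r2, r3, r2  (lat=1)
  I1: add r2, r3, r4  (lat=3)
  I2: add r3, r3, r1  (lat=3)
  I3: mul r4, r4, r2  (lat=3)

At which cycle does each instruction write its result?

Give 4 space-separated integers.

I0 add r2: issue@1 deps=(None,None) exec_start@1 write@2
I1 add r2: issue@2 deps=(None,None) exec_start@2 write@5
I2 add r3: issue@3 deps=(None,None) exec_start@3 write@6
I3 mul r4: issue@4 deps=(None,1) exec_start@5 write@8

Answer: 2 5 6 8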